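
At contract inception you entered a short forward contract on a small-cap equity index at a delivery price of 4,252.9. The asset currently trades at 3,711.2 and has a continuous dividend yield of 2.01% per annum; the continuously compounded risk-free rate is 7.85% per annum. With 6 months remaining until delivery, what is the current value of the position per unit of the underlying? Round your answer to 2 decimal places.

Current fair forward for the remaining 6 months: F = S·e^((r − q)·T), (r − q) = 0.0785 − 0.0201 = 0.0584
F = 3711.2 · e^(0.0584 × 6/12) = 3711.2 × 1.02963050 = 3821.1647
Value of long forward = (F − K)·e^(−rT) = (3821.1647 − 4252.9) · e^(−0.0785·6/12)
= -431.7353 × 0.96151030 = -415.12
Short position value = −(long value) = 415.12

415.12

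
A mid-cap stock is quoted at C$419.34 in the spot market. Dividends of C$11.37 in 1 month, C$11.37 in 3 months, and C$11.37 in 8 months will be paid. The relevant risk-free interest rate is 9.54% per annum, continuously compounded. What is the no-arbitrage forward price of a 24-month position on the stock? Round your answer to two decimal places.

C$467.49

PV(dividends) I = 11.37·e^(−0.0954·1/12) + 11.37·e^(−0.0954·3/12) + 11.37·e^(−0.0954·8/12)
I = 11.2800 + 11.1020 + 10.6694 = 33.0514
F = (S − I)·e^(rT) = (419.34 − 33.0514) · e^(0.0954·24/12)
= 386.2886 · e^0.190800 = 386.2886 × 1.210217 = C$467.49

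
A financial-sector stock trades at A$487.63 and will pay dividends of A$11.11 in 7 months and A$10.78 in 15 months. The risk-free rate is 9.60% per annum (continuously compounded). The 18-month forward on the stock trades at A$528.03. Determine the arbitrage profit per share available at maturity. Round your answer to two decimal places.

A$11.95 per share

PV(dividends) I = 11.11·e^(−0.0960·7/12) + 10.78·e^(−0.0960·15/12) = 20.0659
Fair forward F* = (S − I)·e^(rT) = (487.63 − 20.0659)·e^0.144000 = 467.5641 × 1.154884 = 539.9823
Market A$528.03 < fair 539.9823: forward underpriced → reverse cash-and-carry (short the stock, invest proceeds at r, pay the dividends, go long the forward).
Profit at T = |F_mkt − F*| = |528.03 − 539.9823| = A$11.95 per share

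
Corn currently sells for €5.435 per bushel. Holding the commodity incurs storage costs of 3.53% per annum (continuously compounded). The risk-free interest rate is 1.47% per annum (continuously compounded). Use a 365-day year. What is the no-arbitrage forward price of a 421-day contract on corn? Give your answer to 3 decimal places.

Net carry = r + u − y = 0.0147 + 0.0353 − 0.0000 = 0.0500
F = S·e^((r+u−y)T) = 5.435 · e^(0.0500 × 421/365) = 5.435 · e^0.057671
= 5.435 × 1.059366 = €5.758 per bushel

€5.758 per bushel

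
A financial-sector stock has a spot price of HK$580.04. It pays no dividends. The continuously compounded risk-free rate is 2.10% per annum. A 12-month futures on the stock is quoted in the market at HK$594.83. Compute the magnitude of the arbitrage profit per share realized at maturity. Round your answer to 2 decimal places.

Fair futures: F* = S·e^(carry·T), with carry = r = 0.0210
F* = 580.04 · e^(0.0210 × 12/12) = 580.04 · e^0.021000 = 580.04 × 1.021222 = HK$592.3496
Market HK$594.83 > fair HK$592.3496: forward overpriced → cash-and-carry (buy spot, short the forward).
At maturity, profit = |F_mkt − F*| = |594.83 − 592.3496| = HK$2.48 per share

HK$2.48 per share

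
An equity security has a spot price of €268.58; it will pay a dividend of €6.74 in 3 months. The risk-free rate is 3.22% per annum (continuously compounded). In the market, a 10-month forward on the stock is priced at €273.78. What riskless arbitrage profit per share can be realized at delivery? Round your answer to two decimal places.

PV(dividends) I = 6.74·e^(−0.0322·3/12) = 6.6860
Fair forward F* = (S − I)·e^(rT) = (268.58 − 6.6860)·e^0.026833 = 261.8940 × 1.027196 = 269.0165
Market €273.78 > fair 269.0165: forward overpriced → cash-and-carry (borrow at r, buy the stock and collect the dividends, short the forward).
Profit at T = |F_mkt − F*| = |273.78 − 269.0165| = €4.76 per share

€4.76 per share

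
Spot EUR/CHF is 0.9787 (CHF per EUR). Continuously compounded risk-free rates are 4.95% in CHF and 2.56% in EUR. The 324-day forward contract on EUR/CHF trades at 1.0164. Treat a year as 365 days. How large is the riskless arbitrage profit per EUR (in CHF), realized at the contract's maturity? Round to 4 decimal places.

Fair forward: F* = S·e^(carry·T), with carry = (r_CHF − r_EUR) = 0.0495 − 0.0256 = 0.0239
F* = 0.9787 · e^(0.0239 × 324/365) = 0.9787 · e^0.021215 = 0.9787 × 1.021442 = 0.9997
Market 1.0164 > fair 0.9997: forward overpriced → cash-and-carry (buy spot, short the forward).
At maturity, profit = |F_mkt − F*| = |1.0164 − 0.9997| = 0.0167 per EUR (in CHF)

0.0167 per EUR (in CHF)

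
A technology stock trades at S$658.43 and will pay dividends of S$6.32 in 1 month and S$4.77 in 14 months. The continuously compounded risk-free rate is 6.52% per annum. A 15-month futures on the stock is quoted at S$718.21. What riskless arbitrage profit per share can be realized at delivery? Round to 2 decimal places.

S$15.49 per share

PV(dividends) I = 6.32·e^(−0.0652·1/12) + 4.77·e^(−0.0652·14/12) = 10.7064
Fair futures F* = (S − I)·e^(rT) = (658.43 − 10.7064)·e^0.081500 = 647.7236 × 1.084913 = 702.7238
Market S$718.21 > fair 702.7238: forward overpriced → cash-and-carry (borrow at r, buy the stock and collect the dividends, short the forward).
Profit at T = |F_mkt − F*| = |718.21 − 702.7238| = S$15.49 per share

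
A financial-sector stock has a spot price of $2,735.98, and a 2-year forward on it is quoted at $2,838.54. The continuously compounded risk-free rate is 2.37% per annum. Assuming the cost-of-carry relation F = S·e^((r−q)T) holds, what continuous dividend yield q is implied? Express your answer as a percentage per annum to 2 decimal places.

0.53%

From F = S·e^((r−q)T): (r − q) = ln(F/S)/T
ln(2838.54/2735.98) = ln(1.037486) = 0.036800
(r − q) = 0.036800 / (2) = 0.018400
q = r − ln(F/S)/T = 0.0237 − 0.018400 = 0.005300
q = 0.53%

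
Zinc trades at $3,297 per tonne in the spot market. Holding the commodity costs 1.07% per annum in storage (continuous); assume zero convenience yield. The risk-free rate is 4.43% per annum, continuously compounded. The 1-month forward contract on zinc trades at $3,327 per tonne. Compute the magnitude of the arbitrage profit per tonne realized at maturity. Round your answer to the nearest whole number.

Fair forward: F* = S·e^(carry·T), with carry = (r + u) = 0.0443 + 0.0107 = 0.0550
F* = 3297 · e^(0.0550 × 1/12) = 3297 · e^0.004583 = 3297 × 1.004594 = $3312.1464
Market $3327 > fair $3312.1464: forward overpriced → cash-and-carry (buy spot, short the forward).
At maturity, profit = |F_mkt − F*| = |3327 − 3312.1464| = $15 per tonne

$15 per tonne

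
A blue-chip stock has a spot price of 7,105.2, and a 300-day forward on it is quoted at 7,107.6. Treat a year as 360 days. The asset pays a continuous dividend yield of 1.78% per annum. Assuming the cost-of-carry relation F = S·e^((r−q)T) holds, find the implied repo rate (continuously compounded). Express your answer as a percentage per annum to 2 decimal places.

From F = S·e^((r−q)T): (r − q) = ln(F/S)/T
ln(7107.6/7105.2) = ln(1.000338) = 0.000338
(r − q) = 0.000338 / (300/360) = 0.000406
r = ln(F/S)/T + q = 0.000406 + 0.0178 = 0.018206
r = 1.82%

1.82%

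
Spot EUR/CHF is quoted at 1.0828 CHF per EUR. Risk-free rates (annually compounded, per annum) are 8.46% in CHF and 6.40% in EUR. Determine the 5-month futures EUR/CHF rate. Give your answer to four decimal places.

By covered interest parity, F = S · (1+r_CHF)^T / (1+r_EUR)^T
= 1.0828 × 1.034417 / 1.026185 = 1.0828 × 1.008022
F = 1.0915 CHF per EUR

1.0915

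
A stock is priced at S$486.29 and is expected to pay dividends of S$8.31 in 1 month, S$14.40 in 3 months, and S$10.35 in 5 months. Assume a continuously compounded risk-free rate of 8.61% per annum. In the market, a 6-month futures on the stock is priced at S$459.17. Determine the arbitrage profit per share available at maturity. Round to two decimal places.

S$14.76 per share

PV(dividends) I = 8.31·e^(−0.0861·1/12) + 14.40·e^(−0.0861·3/12) + 10.35·e^(−0.0861·5/12) = 32.3292
Fair futures F* = (S − I)·e^(rT) = (486.29 − 32.3292)·e^0.043050 = 453.9608 × 1.043990 = 473.9305
Market S$459.17 < fair 473.9305: forward underpriced → reverse cash-and-carry (short the stock, invest proceeds at r, pay the dividends, go long the forward).
Profit at T = |F_mkt − F*| = |459.17 − 473.9305| = S$14.76 per share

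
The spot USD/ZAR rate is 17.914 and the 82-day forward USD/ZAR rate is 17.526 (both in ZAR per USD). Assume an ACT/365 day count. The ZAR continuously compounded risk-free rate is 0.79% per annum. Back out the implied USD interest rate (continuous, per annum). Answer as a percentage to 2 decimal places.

10.54%

F = S·e^((r_ZAR − r_USD)T) ⇒ r_USD = r_ZAR − ln(F/S)/T
ln(17.526/17.914) = -0.021897; /(82/365) = -0.097468
r_USD = 0.0079 + 0.097468 = 0.105368
r_USD = 10.54%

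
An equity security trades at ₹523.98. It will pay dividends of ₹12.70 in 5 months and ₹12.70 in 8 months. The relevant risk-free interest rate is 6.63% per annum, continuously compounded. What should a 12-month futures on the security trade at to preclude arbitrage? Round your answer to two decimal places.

PV(dividends) I = 12.70·e^(−0.0663·5/12) + 12.70·e^(−0.0663·8/12)
I = 12.3540 + 12.1509 = 24.5049
F = (S − I)·e^(rT) = (523.98 − 24.5049) · e^(0.0663·12/12)
= 499.4751 · e^0.066300 = 499.4751 × 1.068547 = ₹533.71

₹533.71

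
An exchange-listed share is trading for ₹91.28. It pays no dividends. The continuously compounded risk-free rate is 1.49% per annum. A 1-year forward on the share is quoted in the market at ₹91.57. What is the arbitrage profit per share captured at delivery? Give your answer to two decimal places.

Fair forward: F* = S·e^(carry·T), with carry = r = 0.0149
F* = 91.28 · e^(0.0149 × 1) = 91.28 · e^0.014900 = 91.28 × 1.015012 = ₹92.6503
Market ₹91.57 < fair ₹92.6503: forward underpriced → reverse cash-and-carry (short spot, go long the forward).
At maturity, profit = |F_mkt − F*| = |91.57 − 92.6503| = ₹1.08 per share

₹1.08 per share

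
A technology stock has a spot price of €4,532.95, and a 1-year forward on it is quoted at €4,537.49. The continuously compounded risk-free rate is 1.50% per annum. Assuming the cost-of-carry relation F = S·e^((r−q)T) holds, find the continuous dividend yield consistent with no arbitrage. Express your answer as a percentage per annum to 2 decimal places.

1.40%

From F = S·e^((r−q)T): (r − q) = ln(F/S)/T
ln(4537.49/4532.95) = ln(1.001002) = 0.001001
(r − q) = 0.001001 / (12/12) = 0.001001
q = r − ln(F/S)/T = 0.0150 − 0.001001 = 0.013999
q = 1.40%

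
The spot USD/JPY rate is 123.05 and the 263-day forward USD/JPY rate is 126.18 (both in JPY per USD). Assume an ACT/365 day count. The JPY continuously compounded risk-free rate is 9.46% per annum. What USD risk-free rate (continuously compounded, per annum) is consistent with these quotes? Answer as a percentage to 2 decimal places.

F = S·e^((r_JPY − r_USD)T) ⇒ r_USD = r_JPY − ln(F/S)/T
ln(126.18/123.05) = 0.025119; /(263/365) = 0.034861
r_USD = 0.0946 − 0.034861 = 0.059739
r_USD = 5.97%

5.97%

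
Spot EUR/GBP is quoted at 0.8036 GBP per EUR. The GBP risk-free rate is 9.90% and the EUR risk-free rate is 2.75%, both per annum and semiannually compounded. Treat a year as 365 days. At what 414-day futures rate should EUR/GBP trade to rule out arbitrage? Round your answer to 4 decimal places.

0.8693

By covered interest parity, F = S · (1+r_GBP/2)^(2T) / (1+r_EUR/2)^(2T)
= 0.8036 × 1.115831 / 1.031464 = 0.8036 × 1.081793
F = 0.8693 GBP per EUR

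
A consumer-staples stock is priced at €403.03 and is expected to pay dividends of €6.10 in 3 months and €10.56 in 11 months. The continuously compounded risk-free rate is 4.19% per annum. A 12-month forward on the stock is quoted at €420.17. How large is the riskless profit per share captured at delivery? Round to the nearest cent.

€16.79 per share

PV(dividends) I = 6.10·e^(−0.0419·3/12) + 10.56·e^(−0.0419·11/12) = 16.1985
Fair forward F* = (S − I)·e^(rT) = (403.03 − 16.1985)·e^0.041900 = 386.8315 × 1.042790 = 403.3840
Market €420.17 > fair 403.3840: forward overpriced → cash-and-carry (borrow at r, buy the stock and collect the dividends, short the forward).
Profit at T = |F_mkt − F*| = |420.17 − 403.3840| = €16.79 per share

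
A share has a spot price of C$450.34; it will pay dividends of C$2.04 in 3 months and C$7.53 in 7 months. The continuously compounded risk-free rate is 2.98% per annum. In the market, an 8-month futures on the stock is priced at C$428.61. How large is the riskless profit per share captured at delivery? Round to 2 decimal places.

PV(dividends) I = 2.04·e^(−0.0298·3/12) + 7.53·e^(−0.0298·7/12) = 9.4251
Fair futures F* = (S − I)·e^(rT) = (450.34 − 9.4251)·e^0.019867 = 440.9149 × 1.020066 = 449.7623
Market C$428.61 < fair 449.7623: forward underpriced → reverse cash-and-carry (short the stock, invest proceeds at r, pay the dividends, go long the forward).
Profit at T = |F_mkt − F*| = |428.61 − 449.7623| = C$21.15 per share

C$21.15 per share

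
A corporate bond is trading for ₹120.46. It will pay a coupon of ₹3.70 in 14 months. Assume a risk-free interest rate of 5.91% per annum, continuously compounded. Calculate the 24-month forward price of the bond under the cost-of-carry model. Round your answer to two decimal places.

PV(coupons) I = 3.70·e^(−0.0591·14/12)
I = 3.4535
F = (S − I)·e^(rT) = (120.46 − 3.4535) · e^(0.0591·24/12)
= 117.0065 · e^0.118200 = 117.0065 × 1.125469 = ₹131.69

₹131.69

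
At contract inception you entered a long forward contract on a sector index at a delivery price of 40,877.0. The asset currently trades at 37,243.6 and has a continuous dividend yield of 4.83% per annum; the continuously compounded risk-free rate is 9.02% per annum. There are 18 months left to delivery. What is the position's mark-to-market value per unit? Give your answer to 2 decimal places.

Current fair forward for the remaining 18 months: F = S·e^((r − q)·T), (r − q) = 0.0902 − 0.0483 = 0.0419
F = 37243.6 · e^(0.0419 × 18/12) = 37243.6 × 1.06486710 = 39659.4843
Value of long forward = (F − K)·e^(−rT) = (39659.4843 − 40877.0) · e^(−0.0902·18/12)
= -1217.5157 × 0.87345384 = -1063.44

-1063.44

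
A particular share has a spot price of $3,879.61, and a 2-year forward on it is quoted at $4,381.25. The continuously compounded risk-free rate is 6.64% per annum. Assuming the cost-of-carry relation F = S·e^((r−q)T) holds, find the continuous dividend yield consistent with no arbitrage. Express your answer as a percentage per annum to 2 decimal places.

From F = S·e^((r−q)T): (r − q) = ln(F/S)/T
ln(4381.25/3879.61) = ln(1.129302) = 0.121600
(r − q) = 0.121600 / (2) = 0.060800
q = r − ln(F/S)/T = 0.0664 − 0.060800 = 0.005600
q = 0.56%

0.56%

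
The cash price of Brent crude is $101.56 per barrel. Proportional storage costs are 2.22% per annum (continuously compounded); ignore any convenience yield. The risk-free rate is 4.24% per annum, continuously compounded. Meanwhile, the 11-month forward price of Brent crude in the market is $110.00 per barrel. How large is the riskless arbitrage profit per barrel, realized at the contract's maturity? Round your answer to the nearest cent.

Fair forward: F* = S·e^(carry·T), with carry = (r + u) = 0.0424 + 0.0222 = 0.0646
F* = 101.56 · e^(0.0646 × 11/12) = 101.56 · e^0.059217 = 101.56 × 1.061005 = $107.7557
Market $110.00 > fair $107.7557: forward overpriced → cash-and-carry (buy spot, short the forward).
At maturity, profit = |F_mkt − F*| = |110.00 − 107.7557| = $2.24 per barrel

$2.24 per barrel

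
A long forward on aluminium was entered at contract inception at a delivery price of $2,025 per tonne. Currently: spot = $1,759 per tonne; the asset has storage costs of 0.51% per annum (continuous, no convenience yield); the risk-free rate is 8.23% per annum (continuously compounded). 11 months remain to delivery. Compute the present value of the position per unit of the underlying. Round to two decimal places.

Current fair forward for the remaining 11 months: F = S·e^((r + u)·T), (r + u) = 0.0823 + 0.0051 = 0.0874
F = 1759 · e^(0.0874 × 11/12) = 1759 × 1.08341346 = 1905.7243
Value of long forward = (F − K)·e^(−rT) = (1905.7243 − 2025) · e^(−0.0823·11/12)
= -119.2757 × 0.92733382 = -110.61

-$110.61 per tonne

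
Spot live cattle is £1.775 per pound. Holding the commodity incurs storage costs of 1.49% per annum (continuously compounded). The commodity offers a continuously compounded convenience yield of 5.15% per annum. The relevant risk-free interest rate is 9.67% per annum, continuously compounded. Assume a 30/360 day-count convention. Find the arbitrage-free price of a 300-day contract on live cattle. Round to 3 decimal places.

£1.866 per pound

Net carry = r + u − y = 0.0967 + 0.0149 − 0.0515 = 0.0601
F = S·e^((r+u−y)T) = 1.775 · e^(0.0601 × 300/360) = 1.775 · e^0.050083
= 1.775 × 1.051358 = £1.866 per pound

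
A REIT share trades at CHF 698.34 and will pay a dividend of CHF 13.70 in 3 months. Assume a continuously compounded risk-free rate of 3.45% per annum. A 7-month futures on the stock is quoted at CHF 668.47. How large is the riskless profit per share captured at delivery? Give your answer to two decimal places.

CHF 30.21 per share

PV(dividends) I = 13.70·e^(−0.0345·3/12) = 13.5823
Fair futures F* = (S − I)·e^(rT) = (698.34 − 13.5823)·e^0.020125 = 684.7577 × 1.020329 = 698.6781
Market CHF 668.47 < fair 698.6781: forward underpriced → reverse cash-and-carry (short the stock, invest proceeds at r, pay the dividends, go long the forward).
Profit at T = |F_mkt − F*| = |668.47 − 698.6781| = CHF 30.21 per share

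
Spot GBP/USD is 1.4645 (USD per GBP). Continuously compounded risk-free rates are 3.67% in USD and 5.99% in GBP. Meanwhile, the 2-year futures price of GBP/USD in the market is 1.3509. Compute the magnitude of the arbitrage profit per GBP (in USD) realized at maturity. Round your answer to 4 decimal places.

0.0472 per GBP (in USD)

Fair futures: F* = S·e^(carry·T), with carry = (r_USD − r_GBP) = 0.0367 − 0.0599 = -0.0232
F* = 1.4645 · e^(-0.0232 × 2) = 1.4645 · e^-0.046400 = 1.4645 × 0.954660 = 1.3981
Market 1.3509 < fair 1.3981: forward underpriced → reverse cash-and-carry (short spot, go long the forward).
At maturity, profit = |F_mkt − F*| = |1.3509 − 1.3981| = 0.0472 per GBP (in USD)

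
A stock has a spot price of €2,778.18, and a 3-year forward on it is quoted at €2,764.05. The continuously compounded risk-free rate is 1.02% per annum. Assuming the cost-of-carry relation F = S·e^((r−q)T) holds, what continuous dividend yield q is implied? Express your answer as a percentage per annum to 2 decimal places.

1.19%

From F = S·e^((r−q)T): (r − q) = ln(F/S)/T
ln(2764.05/2778.18) = ln(0.994914) = -0.005099
(r − q) = -0.005099 / (3) = -0.001700
q = r − ln(F/S)/T = 0.0102 + 0.001700 = 0.011900
q = 1.19%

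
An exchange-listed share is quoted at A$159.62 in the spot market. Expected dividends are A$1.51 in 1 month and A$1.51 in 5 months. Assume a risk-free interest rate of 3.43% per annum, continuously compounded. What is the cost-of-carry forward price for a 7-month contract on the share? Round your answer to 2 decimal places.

PV(dividends) I = 1.51·e^(−0.0343·1/12) + 1.51·e^(−0.0343·5/12)
I = 1.5057 + 1.4886 = 2.9943
F = (S − I)·e^(rT) = (159.62 − 2.9943) · e^(0.0343·7/12)
= 156.6257 · e^0.020008 = 156.6257 × 1.020210 = A$159.79

A$159.79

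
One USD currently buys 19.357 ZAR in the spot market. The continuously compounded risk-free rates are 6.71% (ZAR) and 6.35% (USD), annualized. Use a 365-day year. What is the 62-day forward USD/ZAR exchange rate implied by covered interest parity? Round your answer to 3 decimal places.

19.369

F = S·e^((r_ZAR − r_USD)T) = 19.357 · e^((0.0671 − 0.0635) × 62/365)
= 19.357 · e^0.000612 = 19.357 × 1.000612
F = 19.369 ZAR per USD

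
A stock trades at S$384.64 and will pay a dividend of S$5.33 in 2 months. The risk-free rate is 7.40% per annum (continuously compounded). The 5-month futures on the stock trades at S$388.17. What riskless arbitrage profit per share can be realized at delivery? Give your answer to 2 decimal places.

S$3.08 per share

PV(dividends) I = 5.33·e^(−0.0740·2/12) = 5.2647
Fair futures F* = (S − I)·e^(rT) = (384.64 − 5.2647)·e^0.030833 = 379.3753 × 1.031313 = 391.2547
Market S$388.17 < fair 391.2547: forward underpriced → reverse cash-and-carry (short the stock, invest proceeds at r, pay the dividends, go long the forward).
Profit at T = |F_mkt − F*| = |388.17 − 391.2547| = S$3.08 per share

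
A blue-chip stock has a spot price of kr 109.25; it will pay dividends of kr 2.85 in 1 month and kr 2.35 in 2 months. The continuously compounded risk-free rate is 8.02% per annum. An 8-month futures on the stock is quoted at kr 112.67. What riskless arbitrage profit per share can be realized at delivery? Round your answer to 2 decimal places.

kr 2.85 per share

PV(dividends) I = 2.85·e^(−0.0802·1/12) + 2.35·e^(−0.0802·2/12) = 5.1498
Fair futures F* = (S − I)·e^(rT) = (109.25 − 5.1498)·e^0.053467 = 104.1002 × 1.054922 = 109.8176
Market kr 112.67 > fair 109.8176: forward overpriced → cash-and-carry (borrow at r, buy the stock and collect the dividends, short the forward).
Profit at T = |F_mkt − F*| = |112.67 − 109.8176| = kr 2.85 per share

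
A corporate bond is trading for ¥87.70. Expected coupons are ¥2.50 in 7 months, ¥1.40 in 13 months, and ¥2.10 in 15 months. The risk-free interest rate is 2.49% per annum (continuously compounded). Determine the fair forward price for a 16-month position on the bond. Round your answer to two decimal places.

PV(coupons) I = 2.50·e^(−0.0249·7/12) + 1.40·e^(−0.0249·13/12) + 2.10·e^(−0.0249·15/12)
I = 2.4639 + 1.3627 + 2.0356 = 5.8622
F = (S − I)·e^(rT) = (87.70 − 5.8622) · e^(0.0249·16/12)
= 81.8378 · e^0.033200 = 81.8378 × 1.033757 = ¥84.60

¥84.60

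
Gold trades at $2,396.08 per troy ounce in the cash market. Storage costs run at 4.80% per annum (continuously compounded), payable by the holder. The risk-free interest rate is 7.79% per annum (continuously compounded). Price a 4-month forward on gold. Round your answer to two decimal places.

Net carry = r + u − y = 0.0779 + 0.0480 − 0.0000 = 0.1259
F = S·e^((r+u−y)T) = 2396.08 · e^(0.1259 × 4/12) = 2396.08 · e^0.04196667
= 2396.08 × 1.04285972 = $2,498.78 per troy ounce

$2,498.78 per troy ounce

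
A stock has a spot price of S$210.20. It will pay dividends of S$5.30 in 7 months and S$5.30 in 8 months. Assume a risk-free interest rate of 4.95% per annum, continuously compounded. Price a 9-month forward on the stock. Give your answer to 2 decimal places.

PV(dividends) I = 5.30·e^(−0.0495·7/12) + 5.30·e^(−0.0495·8/12)
I = 5.1492 + 5.1280 = 10.2772
F = (S − I)·e^(rT) = (210.20 − 10.2772) · e^(0.0495·9/12)
= 199.9228 · e^0.037125 = 199.9228 × 1.037823 = S$207.48

S$207.48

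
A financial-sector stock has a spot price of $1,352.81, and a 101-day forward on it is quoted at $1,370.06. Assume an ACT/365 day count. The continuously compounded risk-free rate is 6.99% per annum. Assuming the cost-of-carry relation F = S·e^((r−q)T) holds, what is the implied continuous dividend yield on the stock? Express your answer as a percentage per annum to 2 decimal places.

From F = S·e^((r−q)T): (r − q) = ln(F/S)/T
ln(1370.06/1352.81) = ln(1.012751) = 0.012670
(r − q) = 0.012670 / (101/365) = 0.045788
q = r − ln(F/S)/T = 0.0699 − 0.045788 = 0.024112
q = 2.41%

2.41%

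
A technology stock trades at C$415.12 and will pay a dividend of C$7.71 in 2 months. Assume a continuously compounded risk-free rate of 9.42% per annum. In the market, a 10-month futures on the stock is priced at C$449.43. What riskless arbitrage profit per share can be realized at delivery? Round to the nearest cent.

C$8.62 per share

PV(dividends) I = 7.71·e^(−0.0942·2/12) = 7.5899
Fair futures F* = (S − I)·e^(rT) = (415.12 − 7.5899)·e^0.078500 = 407.5301 × 1.081663 = 440.8102
Market C$449.43 > fair 440.8102: forward overpriced → cash-and-carry (borrow at r, buy the stock and collect the dividends, short the forward).
Profit at T = |F_mkt − F*| = |449.43 − 440.8102| = C$8.62 per share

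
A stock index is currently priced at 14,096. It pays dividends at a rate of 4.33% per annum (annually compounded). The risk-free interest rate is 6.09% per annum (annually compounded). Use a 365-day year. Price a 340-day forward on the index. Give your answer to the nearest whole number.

F = S · (1+r)^T / (1+q)^T
= 14096 × 1.056613 / 1.040275 = 14096 × 1.015705
F = 14,317

14,317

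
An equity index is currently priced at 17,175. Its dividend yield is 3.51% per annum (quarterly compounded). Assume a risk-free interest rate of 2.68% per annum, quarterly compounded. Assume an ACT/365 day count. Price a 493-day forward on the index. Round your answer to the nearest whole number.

F = S · (1+r/4)^(4T) / (1+q/4)^(4T)
= 17175 × 1.036736 / 1.048334 = 17175 × 0.988937
F = 16,985

16,985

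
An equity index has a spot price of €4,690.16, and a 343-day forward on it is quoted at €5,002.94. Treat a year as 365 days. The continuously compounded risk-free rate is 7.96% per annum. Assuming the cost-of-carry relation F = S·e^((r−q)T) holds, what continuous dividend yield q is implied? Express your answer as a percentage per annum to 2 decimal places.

From F = S·e^((r−q)T): (r − q) = ln(F/S)/T
ln(5002.94/4690.16) = ln(1.066689) = 0.064559
(r − q) = 0.064559 / (343/365) = 0.068700
q = r − ln(F/S)/T = 0.0796 − 0.068700 = 0.010900
q = 1.09%

1.09%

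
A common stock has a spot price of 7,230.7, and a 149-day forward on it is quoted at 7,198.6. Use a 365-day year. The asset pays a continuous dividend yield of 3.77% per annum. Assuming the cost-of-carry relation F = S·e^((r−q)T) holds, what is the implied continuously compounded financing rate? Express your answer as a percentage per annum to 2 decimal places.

From F = S·e^((r−q)T): (r − q) = ln(F/S)/T
ln(7198.6/7230.7) = ln(0.995561) = -0.004449
(r − q) = -0.004449 / (149/365) = -0.010899
r = ln(F/S)/T + q = -0.010899 + 0.0377 = 0.026801
r = 2.68%

2.68%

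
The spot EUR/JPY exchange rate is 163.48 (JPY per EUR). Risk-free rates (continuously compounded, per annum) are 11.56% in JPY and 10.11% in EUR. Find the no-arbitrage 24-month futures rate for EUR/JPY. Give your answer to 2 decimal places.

F = S·e^((r_JPY − r_EUR)T) = 163.48 · e^((0.1156 − 0.1011) × 24/12)
= 163.48 · e^0.029000 = 163.48 × 1.029425
F = 168.29 JPY per EUR

168.29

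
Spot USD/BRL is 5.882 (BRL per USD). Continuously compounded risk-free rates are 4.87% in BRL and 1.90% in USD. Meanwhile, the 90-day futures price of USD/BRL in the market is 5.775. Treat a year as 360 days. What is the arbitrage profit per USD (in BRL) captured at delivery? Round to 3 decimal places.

Fair futures: F* = S·e^(carry·T), with carry = (r_BRL − r_USD) = 0.0487 − 0.0190 = 0.0297
F* = 5.882 · e^(0.0297 × 90/360) = 5.882 · e^0.007425 = 5.882 × 1.007453 = 5.9258
Market 5.775 < fair 5.9258: forward underpriced → reverse cash-and-carry (short spot, go long the forward).
At maturity, profit = |F_mkt − F*| = |5.775 − 5.9258| = 0.151 per USD (in BRL)

0.151 per USD (in BRL)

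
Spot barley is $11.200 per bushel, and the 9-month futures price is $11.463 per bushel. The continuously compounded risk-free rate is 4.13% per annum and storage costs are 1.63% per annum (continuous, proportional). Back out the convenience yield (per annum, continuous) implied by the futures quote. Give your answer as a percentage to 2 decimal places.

F = S·e^((r+u−y)T) ⇒ (r+u−y) = ln(F/S)/T
ln(11.463/11.200) = 0.023211; /T ⇒ 0.030948
y = r + u − ln(F/S)/T = 0.0413 + 0.0163 − 0.030948 = 0.026652
y = 2.67%

2.67%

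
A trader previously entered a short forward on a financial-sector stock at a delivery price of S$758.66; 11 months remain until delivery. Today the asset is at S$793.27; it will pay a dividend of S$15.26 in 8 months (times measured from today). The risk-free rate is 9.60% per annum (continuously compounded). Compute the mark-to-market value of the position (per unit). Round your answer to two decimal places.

PV(remaining dividends) I = 15.26·e^(−0.0960·8/12) = 14.3140
Current forward F = (S − I)·e^(rT) = (793.27 − 14.3140)·e^(0.0960·11/12) = 778.9560 × 1.091988 = 850.6106
Value (long) = (F − K)·e^(−rT) = (850.6106 − 758.66) × 0.915761 = 84.2048
Short position value = −(long value) = -S$84.20

-S$84.20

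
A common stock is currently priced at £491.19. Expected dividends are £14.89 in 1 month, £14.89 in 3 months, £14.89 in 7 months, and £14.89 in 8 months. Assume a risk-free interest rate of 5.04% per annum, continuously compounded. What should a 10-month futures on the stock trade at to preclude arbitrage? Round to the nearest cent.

PV(dividends) I = 14.89·e^(−0.0504·1/12) + 14.89·e^(−0.0504·3/12) + 14.89·e^(−0.0504·7/12) + 14.89·e^(−0.0504·8/12)
I = 14.8276 + 14.7036 + 14.4586 + 14.3980 = 58.3878
F = (S − I)·e^(rT) = (491.19 − 58.3878) · e^(0.0504·10/12)
= 432.8022 · e^0.042000 = 432.8022 × 1.042894 = £451.37

£451.37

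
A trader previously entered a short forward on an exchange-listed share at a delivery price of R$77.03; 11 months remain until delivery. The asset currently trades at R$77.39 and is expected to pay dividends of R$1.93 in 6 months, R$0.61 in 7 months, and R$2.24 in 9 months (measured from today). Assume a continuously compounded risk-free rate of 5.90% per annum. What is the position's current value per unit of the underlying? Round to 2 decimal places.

PV(remaining dividends) I = 1.93·e^(−0.0590·6/12) + 0.61·e^(−0.0590·7/12) + 2.24·e^(−0.0590·9/12) = 4.6063
Current forward F = (S − I)·e^(rT) = (77.39 − 4.6063)·e^(0.0590·11/12) = 72.7837 × 1.055573 = 76.8285
Value (long) = (F − K)·e^(−rT) = (76.8285 − 77.03) × 0.947353 = -0.1909
Short position value = −(long value) = R$0.19

R$0.19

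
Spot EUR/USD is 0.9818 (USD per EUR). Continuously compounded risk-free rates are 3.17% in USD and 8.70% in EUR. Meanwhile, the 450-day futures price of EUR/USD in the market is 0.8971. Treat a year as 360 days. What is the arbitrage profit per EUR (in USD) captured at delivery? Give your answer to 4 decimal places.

Fair futures: F* = S·e^(carry·T), with carry = (r_USD − r_EUR) = 0.0317 − 0.0870 = -0.0553
F* = 0.9818 · e^(-0.0553 × 450/360) = 0.9818 · e^-0.069125 = 0.9818 × 0.933210 = 0.9162
Market 0.8971 < fair 0.9162: forward underpriced → reverse cash-and-carry (short spot, go long the forward).
At maturity, profit = |F_mkt − F*| = |0.8971 − 0.9162| = 0.0191 per EUR (in USD)

0.0191 per EUR (in USD)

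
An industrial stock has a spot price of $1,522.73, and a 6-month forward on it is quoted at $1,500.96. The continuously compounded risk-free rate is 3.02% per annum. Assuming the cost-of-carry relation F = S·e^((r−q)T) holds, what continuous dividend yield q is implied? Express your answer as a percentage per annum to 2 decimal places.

5.90%

From F = S·e^((r−q)T): (r − q) = ln(F/S)/T
ln(1500.96/1522.73) = ln(0.985703) = -0.014400
(r − q) = -0.014400 / (6/12) = -0.028800
q = r − ln(F/S)/T = 0.0302 + 0.028800 = 0.059000
q = 5.90%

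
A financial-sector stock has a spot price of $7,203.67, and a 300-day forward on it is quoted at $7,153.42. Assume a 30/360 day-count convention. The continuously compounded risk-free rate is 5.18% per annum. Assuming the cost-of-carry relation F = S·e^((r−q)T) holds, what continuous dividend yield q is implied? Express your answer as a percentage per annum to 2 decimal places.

From F = S·e^((r−q)T): (r − q) = ln(F/S)/T
ln(7153.42/7203.67) = ln(0.993024) = -0.007000
(r − q) = -0.007000 / (300/360) = -0.008400
q = r − ln(F/S)/T = 0.0518 + 0.008400 = 0.060200
q = 6.02%

6.02%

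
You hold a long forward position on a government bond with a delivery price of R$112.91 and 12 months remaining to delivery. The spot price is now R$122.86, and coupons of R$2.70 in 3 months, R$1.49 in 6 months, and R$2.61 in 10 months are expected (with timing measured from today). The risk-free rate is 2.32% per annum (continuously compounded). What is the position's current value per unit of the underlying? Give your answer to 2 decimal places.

R$5.82

PV(remaining coupons) I = 2.70·e^(−0.0232·3/12) + 1.49·e^(−0.0232·6/12) + 2.61·e^(−0.0232·10/12) = 6.7172
Current forward F = (S − I)·e^(rT) = (122.86 − 6.7172)·e^(0.0232·12/12) = 116.1428 × 1.023471 = 118.8688
Value (long) = (F − K)·e^(−rT) = (118.8688 − 112.91) × 0.977067 = 5.8221
Value = R$5.82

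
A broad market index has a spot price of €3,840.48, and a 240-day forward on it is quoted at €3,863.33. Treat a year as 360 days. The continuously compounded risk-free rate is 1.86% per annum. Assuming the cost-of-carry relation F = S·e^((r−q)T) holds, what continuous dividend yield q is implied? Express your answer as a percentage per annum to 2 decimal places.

0.97%

From F = S·e^((r−q)T): (r − q) = ln(F/S)/T
ln(3863.33/3840.48) = ln(1.005950) = 0.005932
(r − q) = 0.005932 / (240/360) = 0.008898
q = r − ln(F/S)/T = 0.0186 − 0.008898 = 0.009702
q = 0.97%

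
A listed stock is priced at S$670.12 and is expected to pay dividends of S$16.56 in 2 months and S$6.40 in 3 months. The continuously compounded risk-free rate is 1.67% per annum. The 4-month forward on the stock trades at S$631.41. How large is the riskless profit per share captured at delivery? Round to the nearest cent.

S$19.44 per share

PV(dividends) I = 16.56·e^(−0.0167·2/12) + 6.40·e^(−0.0167·3/12) = 22.8873
Fair forward F* = (S − I)·e^(rT) = (670.12 − 22.8873)·e^0.005567 = 647.2327 × 1.005583 = 650.8462
Market S$631.41 < fair 650.8462: forward underpriced → reverse cash-and-carry (short the stock, invest proceeds at r, pay the dividends, go long the forward).
Profit at T = |F_mkt − F*| = |631.41 − 650.8462| = S$19.44 per share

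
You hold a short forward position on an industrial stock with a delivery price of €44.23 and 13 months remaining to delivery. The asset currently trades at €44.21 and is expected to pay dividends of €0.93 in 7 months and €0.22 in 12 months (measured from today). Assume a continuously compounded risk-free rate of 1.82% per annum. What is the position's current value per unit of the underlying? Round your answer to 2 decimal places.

€0.29

PV(remaining dividends) I = 0.93·e^(−0.0182·7/12) + 0.22·e^(−0.0182·12/12) = 1.1362
Current forward F = (S − I)·e^(rT) = (44.21 − 1.1362)·e^(0.0182·13/12) = 43.0738 × 1.019912 = 43.9315
Value (long) = (F − K)·e^(−rT) = (43.9315 − 44.23) × 0.980476 = -0.2927
Short position value = −(long value) = €0.29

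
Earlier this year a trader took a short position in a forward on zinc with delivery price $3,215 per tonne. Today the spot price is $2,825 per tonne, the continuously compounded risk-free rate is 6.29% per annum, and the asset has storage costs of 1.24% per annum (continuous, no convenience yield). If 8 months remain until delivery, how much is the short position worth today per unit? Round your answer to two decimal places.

Current fair forward for the remaining 8 months: F = S·e^((r + u)·T), (r + u) = 0.0629 + 0.0124 = 0.0753
F = 2825 · e^(0.0753 × 8/12) = 2825 × 1.05148137 = 2970.4349
Value of long forward = (F − K)·e^(−rT) = (2970.4349 − 3215) · e^(−0.0629·8/12)
= -244.5651 × 0.95893371 = -234.52
Short position value = −(long value) = $234.52

$234.52 per tonne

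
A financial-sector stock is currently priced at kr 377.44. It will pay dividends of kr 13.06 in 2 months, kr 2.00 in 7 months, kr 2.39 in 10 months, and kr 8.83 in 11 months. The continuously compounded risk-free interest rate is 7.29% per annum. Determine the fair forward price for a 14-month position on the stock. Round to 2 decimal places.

PV(dividends) I = 13.06·e^(−0.0729·2/12) + 2.00·e^(−0.0729·7/12) + 2.39·e^(−0.0729·10/12) + 8.83·e^(−0.0729·11/12)
I = 12.9023 + 1.9167 + 2.2491 + 8.2592 = 25.3273
F = (S − I)·e^(rT) = (377.44 − 25.3273) · e^(0.0729·14/12)
= 352.1127 · e^0.085050 = 352.1127 × 1.088772 = kr 383.37

kr 383.37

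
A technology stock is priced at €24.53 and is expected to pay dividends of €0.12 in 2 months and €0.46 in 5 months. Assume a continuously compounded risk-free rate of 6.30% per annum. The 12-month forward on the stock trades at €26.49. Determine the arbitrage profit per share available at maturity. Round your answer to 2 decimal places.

PV(dividends) I = 0.12·e^(−0.0630·2/12) + 0.46·e^(−0.0630·5/12) = 0.5668
Fair forward F* = (S − I)·e^(rT) = (24.53 − 0.5668)·e^0.063000 = 23.9632 × 1.065027 = 25.5215
Market €26.49 > fair 25.5215: forward overpriced → cash-and-carry (borrow at r, buy the stock and collect the dividends, short the forward).
Profit at T = |F_mkt − F*| = |26.49 − 25.5215| = €0.97 per share

€0.97 per share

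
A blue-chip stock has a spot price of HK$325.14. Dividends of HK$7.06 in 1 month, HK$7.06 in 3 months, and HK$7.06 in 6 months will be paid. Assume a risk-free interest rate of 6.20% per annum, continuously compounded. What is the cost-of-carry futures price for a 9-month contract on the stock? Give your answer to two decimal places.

PV(dividends) I = 7.06·e^(−0.0620·1/12) + 7.06·e^(−0.0620·3/12) + 7.06·e^(−0.0620·6/12)
I = 7.0236 + 6.9514 + 6.8445 = 20.8195
F = (S − I)·e^(rT) = (325.14 − 20.8195) · e^(0.0620·9/12)
= 304.3205 · e^0.046500 = 304.3205 × 1.047598 = HK$318.81

HK$318.81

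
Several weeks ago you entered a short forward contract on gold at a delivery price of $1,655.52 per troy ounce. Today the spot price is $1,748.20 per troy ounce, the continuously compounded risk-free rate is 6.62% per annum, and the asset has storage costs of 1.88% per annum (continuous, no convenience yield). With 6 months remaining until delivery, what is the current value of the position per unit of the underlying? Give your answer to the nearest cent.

Current fair forward for the remaining 6 months: F = S·e^((r + u)·T), (r + u) = 0.0662 + 0.0188 = 0.0850
F = 1748.20 · e^(0.0850 × 6/12) = 1748.20 × 1.04341606 = 1824.1000
Value of long forward = (F − K)·e^(−rT) = (1824.1000 − 1655.52) · e^(−0.0662·6/12)
= 168.5800 × 0.96744181 = 163.09
Short position value = −(long value) = -$163.09

-$163.09 per troy ounce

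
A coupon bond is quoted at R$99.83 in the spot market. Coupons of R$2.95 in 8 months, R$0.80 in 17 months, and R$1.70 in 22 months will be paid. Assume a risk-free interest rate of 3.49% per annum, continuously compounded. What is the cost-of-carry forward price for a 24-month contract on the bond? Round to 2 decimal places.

R$101.43

PV(coupons) I = 2.95·e^(−0.0349·8/12) + 0.80·e^(−0.0349·17/12) + 1.70·e^(−0.0349·22/12)
I = 2.8822 + 0.7614 + 1.5946 = 5.2382
F = (S − I)·e^(rT) = (99.83 − 5.2382) · e^(0.0349·24/12)
= 94.5918 · e^0.069800 = 94.5918 × 1.072294 = R$101.43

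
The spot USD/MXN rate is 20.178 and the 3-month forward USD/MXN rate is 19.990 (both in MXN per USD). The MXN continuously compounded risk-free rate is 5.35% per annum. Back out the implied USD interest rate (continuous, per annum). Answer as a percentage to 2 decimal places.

F = S·e^((r_MXN − r_USD)T) ⇒ r_USD = r_MXN − ln(F/S)/T
ln(19.990/20.178) = -0.009361; /(3/12) = -0.037444
r_USD = 0.0535 + 0.037444 = 0.090944
r_USD = 9.09%

9.09%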